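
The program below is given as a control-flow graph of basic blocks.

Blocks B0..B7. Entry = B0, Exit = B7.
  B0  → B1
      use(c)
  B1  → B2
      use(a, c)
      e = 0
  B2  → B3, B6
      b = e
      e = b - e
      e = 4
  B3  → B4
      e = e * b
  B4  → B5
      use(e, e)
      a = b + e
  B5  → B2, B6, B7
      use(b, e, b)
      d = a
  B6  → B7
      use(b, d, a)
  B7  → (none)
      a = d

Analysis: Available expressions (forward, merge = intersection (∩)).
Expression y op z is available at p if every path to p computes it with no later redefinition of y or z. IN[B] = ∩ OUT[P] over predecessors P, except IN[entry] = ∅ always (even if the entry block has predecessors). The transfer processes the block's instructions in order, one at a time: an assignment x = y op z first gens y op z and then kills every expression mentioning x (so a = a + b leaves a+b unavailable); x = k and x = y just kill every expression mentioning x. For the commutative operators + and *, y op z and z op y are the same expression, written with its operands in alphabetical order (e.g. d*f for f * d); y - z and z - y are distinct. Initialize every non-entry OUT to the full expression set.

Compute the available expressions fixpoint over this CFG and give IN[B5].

Converged values:
  B0:   IN={}   OUT={}
  B1:   IN={}   OUT={}
  B2:   IN={}   OUT={}
  B3:   IN={}   OUT={}
  B4:   IN={}   OUT={b+e}
  B5:   IN={b+e}   OUT={b+e}
  B6:   IN={}   OUT={}
  B7:   IN={}   OUT={}

Merge at B5: IN[B5] = OUT[B4] = {b+e}

Answer: {b+e}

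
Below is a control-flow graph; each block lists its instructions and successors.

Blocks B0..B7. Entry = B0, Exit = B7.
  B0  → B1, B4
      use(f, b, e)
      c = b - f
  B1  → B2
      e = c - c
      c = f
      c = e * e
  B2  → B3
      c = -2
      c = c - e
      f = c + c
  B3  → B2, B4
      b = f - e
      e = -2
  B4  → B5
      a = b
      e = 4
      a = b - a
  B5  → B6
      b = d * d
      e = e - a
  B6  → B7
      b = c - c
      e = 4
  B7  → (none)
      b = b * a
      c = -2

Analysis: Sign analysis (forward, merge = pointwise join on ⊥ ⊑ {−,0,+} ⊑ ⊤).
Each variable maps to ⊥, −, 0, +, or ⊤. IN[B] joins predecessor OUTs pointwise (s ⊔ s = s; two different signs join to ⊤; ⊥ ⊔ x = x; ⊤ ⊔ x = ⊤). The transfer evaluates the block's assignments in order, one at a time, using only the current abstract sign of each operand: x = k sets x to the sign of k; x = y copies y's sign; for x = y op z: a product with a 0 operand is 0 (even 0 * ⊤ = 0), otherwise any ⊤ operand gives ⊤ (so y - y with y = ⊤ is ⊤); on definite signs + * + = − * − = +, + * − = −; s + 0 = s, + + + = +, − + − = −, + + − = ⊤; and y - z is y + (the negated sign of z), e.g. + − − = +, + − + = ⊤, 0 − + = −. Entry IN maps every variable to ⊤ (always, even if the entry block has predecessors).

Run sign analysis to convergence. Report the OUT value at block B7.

Converged values:
  B0: | IN=(all ⊤) | OUT=(all ⊤)
  B1: | IN=(all ⊤) | OUT=(all ⊤)
  B2: | IN=(all ⊤) | OUT=(all ⊤)
  B3: | IN=(all ⊤) | OUT={e:-; rest ⊤}
  B4: | IN=(all ⊤) | OUT={e:+; rest ⊤}
  B5: | IN={e:+; rest ⊤} | OUT=(all ⊤)
  B6: | IN=(all ⊤) | OUT={e:+; rest ⊤}
  B7: | IN={e:+; rest ⊤} | OUT={c:-, e:+; rest ⊤}

Merge at B7: IN[B7] = OUT[B6] = {a: ⊤, b: ⊤, c: ⊤, d: ⊤, e: +, f: ⊤}
Applying B7's transfer function to that IN value gives OUT[B7] (row B7 above).

Answer: {a: ⊤, b: ⊤, c: -, d: ⊤, e: +, f: ⊤}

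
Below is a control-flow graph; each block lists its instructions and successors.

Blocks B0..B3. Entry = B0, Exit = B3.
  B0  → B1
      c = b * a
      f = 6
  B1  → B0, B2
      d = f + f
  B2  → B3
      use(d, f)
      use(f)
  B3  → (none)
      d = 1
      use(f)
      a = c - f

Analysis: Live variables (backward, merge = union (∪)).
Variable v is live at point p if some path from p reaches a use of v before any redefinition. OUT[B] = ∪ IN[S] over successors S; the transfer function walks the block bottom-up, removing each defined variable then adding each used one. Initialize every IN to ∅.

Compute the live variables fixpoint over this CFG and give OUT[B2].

Answer: {c, f}

Working:
Converged values:
  B0: | IN={a, b} | OUT={a, b, c, f}
  B1: | IN={a, b, c, f} | OUT={a, b, c, d, f}
  B2: | IN={c, d, f} | OUT={c, f}
  B3: | IN={c, f} | OUT={}

Merge at B2: OUT[B2] = IN[B3] = {c, f}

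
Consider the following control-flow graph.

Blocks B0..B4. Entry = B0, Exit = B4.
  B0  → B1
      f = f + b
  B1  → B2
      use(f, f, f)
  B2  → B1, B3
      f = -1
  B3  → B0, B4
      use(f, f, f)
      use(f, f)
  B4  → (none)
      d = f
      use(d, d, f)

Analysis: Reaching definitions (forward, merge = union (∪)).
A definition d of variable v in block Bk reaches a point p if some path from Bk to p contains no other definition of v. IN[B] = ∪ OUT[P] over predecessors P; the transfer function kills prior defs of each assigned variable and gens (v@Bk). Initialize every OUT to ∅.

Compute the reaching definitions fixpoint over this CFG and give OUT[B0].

Per-block solution:
  B0: | IN={f@B2} | OUT={f@B0}
  B1: | IN={f@B0, f@B2} | OUT={f@B0, f@B2}
  B2: | IN={f@B0, f@B2} | OUT={f@B2}
  B3: | IN={f@B2} | OUT={f@B2}
  B4: | IN={f@B2} | OUT={d@B4, f@B2}

Merge at B0 (entry node, so the boundary value {} is joined with the incoming edge(s)): IN[B0] = {} ⊔ OUT[B3] = {f@B2}
Applying B0's transfer function to that IN value gives OUT[B0] (row B0 above).

Answer: {f@B0}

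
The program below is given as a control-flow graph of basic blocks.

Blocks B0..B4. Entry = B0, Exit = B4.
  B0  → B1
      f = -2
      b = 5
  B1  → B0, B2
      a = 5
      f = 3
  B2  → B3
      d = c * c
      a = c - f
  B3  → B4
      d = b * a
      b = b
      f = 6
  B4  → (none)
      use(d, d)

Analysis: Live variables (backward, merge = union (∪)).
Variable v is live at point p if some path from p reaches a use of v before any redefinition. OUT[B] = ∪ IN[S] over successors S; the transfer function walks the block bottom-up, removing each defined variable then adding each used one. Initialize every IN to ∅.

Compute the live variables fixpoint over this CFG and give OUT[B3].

Fixpoint table:
  B0: | IN={c} | OUT={b, c}
  B1: | IN={b, c} | OUT={b, c, f}
  B2: | IN={b, c, f} | OUT={a, b}
  B3: | IN={a, b} | OUT={d}
  B4: | IN={d} | OUT={}

Merge at B3: OUT[B3] = IN[B4] = {d}

Answer: {d}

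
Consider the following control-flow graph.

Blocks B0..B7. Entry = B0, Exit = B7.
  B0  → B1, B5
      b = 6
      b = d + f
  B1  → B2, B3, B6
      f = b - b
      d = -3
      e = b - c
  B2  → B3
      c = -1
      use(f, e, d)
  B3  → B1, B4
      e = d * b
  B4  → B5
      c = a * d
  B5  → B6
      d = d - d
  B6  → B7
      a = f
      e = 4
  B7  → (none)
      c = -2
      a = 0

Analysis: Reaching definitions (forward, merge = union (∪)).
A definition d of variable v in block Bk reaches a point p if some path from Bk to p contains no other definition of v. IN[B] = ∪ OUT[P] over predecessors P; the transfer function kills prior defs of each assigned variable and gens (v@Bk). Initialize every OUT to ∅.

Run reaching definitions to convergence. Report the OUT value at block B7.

Converged values:
  B0:   IN={}   OUT={b@B0}
  B1:   IN={b@B0, c@B2, d@B1, e@B3, f@B1}   OUT={b@B0, c@B2, d@B1, e@B1, f@B1}
  B2:   IN={b@B0, c@B2, d@B1, e@B1, f@B1}   OUT={b@B0, c@B2, d@B1, e@B1, f@B1}
  B3:   IN={b@B0, c@B2, d@B1, e@B1, f@B1}   OUT={b@B0, c@B2, d@B1, e@B3, f@B1}
  B4:   IN={b@B0, c@B2, d@B1, e@B3, f@B1}   OUT={b@B0, c@B4, d@B1, e@B3, f@B1}
  B5:   IN={b@B0, c@B4, d@B1, e@B3, f@B1}   OUT={b@B0, c@B4, d@B5, e@B3, f@B1}
  B6:   IN={b@B0, c@B2, c@B4, d@B1, d@B5, e@B1, e@B3, f@B1}   OUT={a@B6, b@B0, c@B2, c@B4, d@B1, d@B5, e@B6, f@B1}
  B7:   IN={a@B6, b@B0, c@B2, c@B4, d@B1, d@B5, e@B6, f@B1}   OUT={a@B7, b@B0, c@B7, d@B1, d@B5, e@B6, f@B1}

Merge at B7: IN[B7] = OUT[B6] = {a@B6, b@B0, c@B2, c@B4, d@B1, d@B5, e@B6, f@B1}
Applying B7's transfer function to that IN value gives OUT[B7] (row B7 above).

Answer: {a@B7, b@B0, c@B7, d@B1, d@B5, e@B6, f@B1}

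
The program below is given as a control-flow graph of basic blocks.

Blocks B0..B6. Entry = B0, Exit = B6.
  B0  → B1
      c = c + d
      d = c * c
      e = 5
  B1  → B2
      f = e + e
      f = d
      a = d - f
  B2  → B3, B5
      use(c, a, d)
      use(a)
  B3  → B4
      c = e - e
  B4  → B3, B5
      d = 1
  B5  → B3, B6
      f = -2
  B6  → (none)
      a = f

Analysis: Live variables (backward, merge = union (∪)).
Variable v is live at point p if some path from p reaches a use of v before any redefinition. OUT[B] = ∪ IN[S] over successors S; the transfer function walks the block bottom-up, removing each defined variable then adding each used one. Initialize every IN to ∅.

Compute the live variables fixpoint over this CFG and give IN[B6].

Answer: {f}

Derivation:
Converged values:
  B0: | IN={c, d} | OUT={c, d, e}
  B1: | IN={c, d, e} | OUT={a, c, d, e}
  B2: | IN={a, c, d, e} | OUT={e}
  B3: | IN={e} | OUT={e}
  B4: | IN={e} | OUT={e}
  B5: | IN={e} | OUT={e, f}
  B6: | IN={f} | OUT={}

B6 is the boundary node: OUT[B6] = {}
Applying B6's transfer function to that OUT value gives IN[B6] (row B6 above).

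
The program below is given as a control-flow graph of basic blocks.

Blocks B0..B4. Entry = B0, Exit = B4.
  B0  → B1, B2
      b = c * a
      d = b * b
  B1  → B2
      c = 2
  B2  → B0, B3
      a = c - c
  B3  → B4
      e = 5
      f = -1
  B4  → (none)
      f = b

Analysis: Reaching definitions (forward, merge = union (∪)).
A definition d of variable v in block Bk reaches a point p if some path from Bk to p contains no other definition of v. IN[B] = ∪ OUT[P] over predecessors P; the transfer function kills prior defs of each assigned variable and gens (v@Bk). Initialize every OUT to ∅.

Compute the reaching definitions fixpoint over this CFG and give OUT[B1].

Answer: {a@B2, b@B0, c@B1, d@B0}

Trace:
Fixpoint table:
  B0: | IN={a@B2, b@B0, c@B1, d@B0} | OUT={a@B2, b@B0, c@B1, d@B0}
  B1: | IN={a@B2, b@B0, c@B1, d@B0} | OUT={a@B2, b@B0, c@B1, d@B0}
  B2: | IN={a@B2, b@B0, c@B1, d@B0} | OUT={a@B2, b@B0, c@B1, d@B0}
  B3: | IN={a@B2, b@B0, c@B1, d@B0} | OUT={a@B2, b@B0, c@B1, d@B0, e@B3, f@B3}
  B4: | IN={a@B2, b@B0, c@B1, d@B0, e@B3, f@B3} | OUT={a@B2, b@B0, c@B1, d@B0, e@B3, f@B4}

Merge at B1: IN[B1] = OUT[B0] = {a@B2, b@B0, c@B1, d@B0}
Applying B1's transfer function to that IN value gives OUT[B1] (row B1 above).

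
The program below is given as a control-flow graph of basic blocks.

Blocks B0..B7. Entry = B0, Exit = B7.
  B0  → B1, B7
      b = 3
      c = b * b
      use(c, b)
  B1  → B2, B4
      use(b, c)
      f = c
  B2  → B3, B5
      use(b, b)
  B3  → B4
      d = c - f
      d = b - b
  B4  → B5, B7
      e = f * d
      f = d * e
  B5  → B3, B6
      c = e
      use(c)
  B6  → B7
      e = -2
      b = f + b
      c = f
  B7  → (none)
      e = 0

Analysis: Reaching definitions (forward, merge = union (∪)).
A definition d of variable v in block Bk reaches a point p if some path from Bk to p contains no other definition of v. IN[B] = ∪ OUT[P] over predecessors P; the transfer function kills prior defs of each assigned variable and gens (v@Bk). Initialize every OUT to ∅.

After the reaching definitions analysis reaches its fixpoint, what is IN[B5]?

Converged values:
  B0:   IN={}   OUT={b@B0, c@B0}
  B1:   IN={b@B0, c@B0}   OUT={b@B0, c@B0, f@B1}
  B2:   IN={b@B0, c@B0, f@B1}   OUT={b@B0, c@B0, f@B1}
  B3:   IN={b@B0, c@B0, c@B5, d@B3, e@B4, f@B1, f@B4}   OUT={b@B0, c@B0, c@B5, d@B3, e@B4, f@B1, f@B4}
  B4:   IN={b@B0, c@B0, c@B5, d@B3, e@B4, f@B1, f@B4}   OUT={b@B0, c@B0, c@B5, d@B3, e@B4, f@B4}
  B5:   IN={b@B0, c@B0, c@B5, d@B3, e@B4, f@B1, f@B4}   OUT={b@B0, c@B5, d@B3, e@B4, f@B1, f@B4}
  B6:   IN={b@B0, c@B5, d@B3, e@B4, f@B1, f@B4}   OUT={b@B6, c@B6, d@B3, e@B6, f@B1, f@B4}
  B7:   IN={b@B0, b@B6, c@B0, c@B5, c@B6, d@B3, e@B4, e@B6, f@B1, f@B4}   OUT={b@B0, b@B6, c@B0, c@B5, c@B6, d@B3, e@B7, f@B1, f@B4}

Merge at B5: IN[B5] = OUT[B2] ⊔ OUT[B4] = {b@B0, c@B0, c@B5, d@B3, e@B4, f@B1, f@B4}

Answer: {b@B0, c@B0, c@B5, d@B3, e@B4, f@B1, f@B4}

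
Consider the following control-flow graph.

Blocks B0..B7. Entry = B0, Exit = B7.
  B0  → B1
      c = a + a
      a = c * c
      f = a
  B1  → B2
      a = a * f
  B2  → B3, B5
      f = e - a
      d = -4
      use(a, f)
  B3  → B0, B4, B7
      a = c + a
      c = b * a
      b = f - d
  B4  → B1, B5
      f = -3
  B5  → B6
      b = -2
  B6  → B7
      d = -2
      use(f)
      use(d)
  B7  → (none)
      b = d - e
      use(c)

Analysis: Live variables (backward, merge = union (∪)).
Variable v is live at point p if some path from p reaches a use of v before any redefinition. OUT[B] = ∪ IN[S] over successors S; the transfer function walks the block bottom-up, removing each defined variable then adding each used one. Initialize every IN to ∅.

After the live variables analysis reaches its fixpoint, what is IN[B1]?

Per-block solution:
  B0:  IN={a, b, e}  OUT={a, b, c, e, f}
  B1:  IN={a, b, c, e, f}  OUT={a, b, c, e}
  B2:  IN={a, b, c, e}  OUT={a, b, c, d, e, f}
  B3:  IN={a, b, c, d, e, f}  OUT={a, b, c, d, e}
  B4:  IN={a, b, c, e}  OUT={a, b, c, e, f}
  B5:  IN={c, e, f}  OUT={c, e, f}
  B6:  IN={c, e, f}  OUT={c, d, e}
  B7:  IN={c, d, e}  OUT={}

Merge at B1: OUT[B1] = IN[B2] = {a, b, c, e}
Applying B1's transfer function to that OUT value gives IN[B1] (row B1 above).

Answer: {a, b, c, e, f}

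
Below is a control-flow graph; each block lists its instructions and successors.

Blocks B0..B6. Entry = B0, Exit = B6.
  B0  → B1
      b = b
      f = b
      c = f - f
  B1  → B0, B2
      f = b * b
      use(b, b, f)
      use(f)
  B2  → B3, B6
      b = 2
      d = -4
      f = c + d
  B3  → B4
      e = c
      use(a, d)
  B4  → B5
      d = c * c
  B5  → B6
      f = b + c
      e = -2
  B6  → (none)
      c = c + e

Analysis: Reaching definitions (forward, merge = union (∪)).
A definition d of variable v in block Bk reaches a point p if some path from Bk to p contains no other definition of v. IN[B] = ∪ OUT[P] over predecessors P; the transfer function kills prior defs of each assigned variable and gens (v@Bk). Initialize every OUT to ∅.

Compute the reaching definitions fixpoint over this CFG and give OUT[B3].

Per-block solution:
  B0:   IN={b@B0, c@B0, f@B1}   OUT={b@B0, c@B0, f@B0}
  B1:   IN={b@B0, c@B0, f@B0}   OUT={b@B0, c@B0, f@B1}
  B2:   IN={b@B0, c@B0, f@B1}   OUT={b@B2, c@B0, d@B2, f@B2}
  B3:   IN={b@B2, c@B0, d@B2, f@B2}   OUT={b@B2, c@B0, d@B2, e@B3, f@B2}
  B4:   IN={b@B2, c@B0, d@B2, e@B3, f@B2}   OUT={b@B2, c@B0, d@B4, e@B3, f@B2}
  B5:   IN={b@B2, c@B0, d@B4, e@B3, f@B2}   OUT={b@B2, c@B0, d@B4, e@B5, f@B5}
  B6:   IN={b@B2, c@B0, d@B2, d@B4, e@B5, f@B2, f@B5}   OUT={b@B2, c@B6, d@B2, d@B4, e@B5, f@B2, f@B5}

Merge at B3: IN[B3] = OUT[B2] = {b@B2, c@B0, d@B2, f@B2}
Applying B3's transfer function to that IN value gives OUT[B3] (row B3 above).

Answer: {b@B2, c@B0, d@B2, e@B3, f@B2}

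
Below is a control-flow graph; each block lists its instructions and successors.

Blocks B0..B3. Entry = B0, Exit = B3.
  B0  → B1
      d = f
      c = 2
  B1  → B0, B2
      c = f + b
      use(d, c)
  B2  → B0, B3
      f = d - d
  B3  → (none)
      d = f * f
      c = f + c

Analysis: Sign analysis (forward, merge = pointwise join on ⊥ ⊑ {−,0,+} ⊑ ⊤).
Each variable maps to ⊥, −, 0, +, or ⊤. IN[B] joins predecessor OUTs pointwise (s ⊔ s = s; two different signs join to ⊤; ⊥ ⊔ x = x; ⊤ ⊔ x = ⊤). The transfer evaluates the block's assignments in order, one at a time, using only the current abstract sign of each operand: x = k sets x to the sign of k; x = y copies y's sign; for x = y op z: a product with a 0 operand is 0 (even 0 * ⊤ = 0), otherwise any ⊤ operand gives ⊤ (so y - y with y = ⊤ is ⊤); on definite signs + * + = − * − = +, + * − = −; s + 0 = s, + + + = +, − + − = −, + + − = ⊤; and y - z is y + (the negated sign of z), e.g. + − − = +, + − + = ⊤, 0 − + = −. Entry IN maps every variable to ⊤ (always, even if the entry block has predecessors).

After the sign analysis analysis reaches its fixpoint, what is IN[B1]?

Per-block solution:
  B0: | IN=(all ⊤) | OUT={c:+; rest ⊤}
  B1: | IN={c:+; rest ⊤} | OUT=(all ⊤)
  B2: | IN=(all ⊤) | OUT=(all ⊤)
  B3: | IN=(all ⊤) | OUT=(all ⊤)

Merge at B1: IN[B1] = OUT[B0] = {a: ⊤, b: ⊤, c: +, d: ⊤, e: ⊤, f: ⊤}

Answer: {a: ⊤, b: ⊤, c: +, d: ⊤, e: ⊤, f: ⊤}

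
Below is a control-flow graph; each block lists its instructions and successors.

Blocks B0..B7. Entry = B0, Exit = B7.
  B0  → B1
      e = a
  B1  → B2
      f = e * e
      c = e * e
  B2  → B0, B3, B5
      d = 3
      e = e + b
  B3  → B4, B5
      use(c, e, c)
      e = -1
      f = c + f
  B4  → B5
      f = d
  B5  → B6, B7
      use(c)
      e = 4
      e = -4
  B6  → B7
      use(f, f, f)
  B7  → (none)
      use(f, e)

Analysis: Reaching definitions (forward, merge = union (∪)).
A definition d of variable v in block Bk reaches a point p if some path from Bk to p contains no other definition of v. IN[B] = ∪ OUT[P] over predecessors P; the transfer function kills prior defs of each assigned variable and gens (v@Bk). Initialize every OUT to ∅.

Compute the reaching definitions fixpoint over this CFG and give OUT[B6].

Answer: {c@B1, d@B2, e@B5, f@B1, f@B3, f@B4}

Derivation:
Fixpoint table:
  B0:  IN={c@B1, d@B2, e@B2, f@B1}  OUT={c@B1, d@B2, e@B0, f@B1}
  B1:  IN={c@B1, d@B2, e@B0, f@B1}  OUT={c@B1, d@B2, e@B0, f@B1}
  B2:  IN={c@B1, d@B2, e@B0, f@B1}  OUT={c@B1, d@B2, e@B2, f@B1}
  B3:  IN={c@B1, d@B2, e@B2, f@B1}  OUT={c@B1, d@B2, e@B3, f@B3}
  B4:  IN={c@B1, d@B2, e@B3, f@B3}  OUT={c@B1, d@B2, e@B3, f@B4}
  B5:  IN={c@B1, d@B2, e@B2, e@B3, f@B1, f@B3, f@B4}  OUT={c@B1, d@B2, e@B5, f@B1, f@B3, f@B4}
  B6:  IN={c@B1, d@B2, e@B5, f@B1, f@B3, f@B4}  OUT={c@B1, d@B2, e@B5, f@B1, f@B3, f@B4}
  B7:  IN={c@B1, d@B2, e@B5, f@B1, f@B3, f@B4}  OUT={c@B1, d@B2, e@B5, f@B1, f@B3, f@B4}

Merge at B6: IN[B6] = OUT[B5] = {c@B1, d@B2, e@B5, f@B1, f@B3, f@B4}
Applying B6's transfer function to that IN value gives OUT[B6] (row B6 above).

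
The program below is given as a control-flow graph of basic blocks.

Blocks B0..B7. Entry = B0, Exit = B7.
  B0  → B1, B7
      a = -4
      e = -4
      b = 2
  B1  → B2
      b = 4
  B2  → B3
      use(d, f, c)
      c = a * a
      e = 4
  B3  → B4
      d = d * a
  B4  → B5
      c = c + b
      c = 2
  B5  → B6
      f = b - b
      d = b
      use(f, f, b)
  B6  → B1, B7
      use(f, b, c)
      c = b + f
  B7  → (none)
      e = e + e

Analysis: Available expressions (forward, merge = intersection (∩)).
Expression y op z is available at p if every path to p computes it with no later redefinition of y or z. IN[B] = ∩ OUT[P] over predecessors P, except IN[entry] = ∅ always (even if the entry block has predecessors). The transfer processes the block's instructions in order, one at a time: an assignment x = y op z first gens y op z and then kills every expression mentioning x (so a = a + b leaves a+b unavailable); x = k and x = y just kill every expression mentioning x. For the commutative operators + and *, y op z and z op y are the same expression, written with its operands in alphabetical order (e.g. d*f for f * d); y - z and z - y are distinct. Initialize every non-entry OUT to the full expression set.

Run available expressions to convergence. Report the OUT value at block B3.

Answer: {a*a}

Derivation:
Fixpoint table:
  B0: | IN={} | OUT={}
  B1: | IN={} | OUT={}
  B2: | IN={} | OUT={a*a}
  B3: | IN={a*a} | OUT={a*a}
  B4: | IN={a*a} | OUT={a*a}
  B5: | IN={a*a} | OUT={a*a, b-b}
  B6: | IN={a*a, b-b} | OUT={a*a, b+f, b-b}
  B7: | IN={} | OUT={}

Merge at B3: IN[B3] = OUT[B2] = {a*a}
Applying B3's transfer function to that IN value gives OUT[B3] (row B3 above).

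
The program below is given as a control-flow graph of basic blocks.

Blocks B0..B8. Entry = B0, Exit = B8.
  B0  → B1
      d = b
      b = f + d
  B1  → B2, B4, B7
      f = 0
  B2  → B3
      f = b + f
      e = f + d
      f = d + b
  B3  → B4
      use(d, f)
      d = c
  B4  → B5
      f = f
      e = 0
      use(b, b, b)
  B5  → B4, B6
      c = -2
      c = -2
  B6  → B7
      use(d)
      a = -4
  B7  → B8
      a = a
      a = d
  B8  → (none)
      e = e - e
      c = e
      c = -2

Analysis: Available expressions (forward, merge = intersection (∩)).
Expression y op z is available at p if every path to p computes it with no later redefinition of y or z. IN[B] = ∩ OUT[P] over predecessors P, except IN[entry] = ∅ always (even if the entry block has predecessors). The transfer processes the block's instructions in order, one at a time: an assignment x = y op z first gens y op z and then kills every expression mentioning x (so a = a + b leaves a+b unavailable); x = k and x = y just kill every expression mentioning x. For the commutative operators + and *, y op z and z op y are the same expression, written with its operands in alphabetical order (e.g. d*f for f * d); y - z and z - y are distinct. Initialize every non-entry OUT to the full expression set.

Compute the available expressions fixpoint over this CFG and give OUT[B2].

Converged values:
  B0:  IN={}  OUT={d+f}
  B1:  IN={d+f}  OUT={}
  B2:  IN={}  OUT={b+d}
  B3:  IN={b+d}  OUT={}
  B4:  IN={}  OUT={}
  B5:  IN={}  OUT={}
  B6:  IN={}  OUT={}
  B7:  IN={}  OUT={}
  B8:  IN={}  OUT={}

Merge at B2: IN[B2] = OUT[B1] = {}
Applying B2's transfer function to that IN value gives OUT[B2] (row B2 above).

Answer: {b+d}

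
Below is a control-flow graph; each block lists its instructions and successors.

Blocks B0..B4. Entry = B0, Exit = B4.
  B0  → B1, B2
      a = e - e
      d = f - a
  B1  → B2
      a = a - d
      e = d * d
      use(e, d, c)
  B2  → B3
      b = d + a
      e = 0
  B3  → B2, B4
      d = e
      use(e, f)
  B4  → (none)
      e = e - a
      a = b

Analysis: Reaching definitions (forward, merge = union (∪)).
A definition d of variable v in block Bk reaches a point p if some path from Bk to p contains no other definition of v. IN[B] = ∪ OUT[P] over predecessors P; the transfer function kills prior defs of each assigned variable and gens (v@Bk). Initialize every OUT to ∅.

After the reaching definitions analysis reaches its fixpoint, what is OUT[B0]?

Answer: {a@B0, d@B0}

Trace:
Per-block solution:
  B0: | IN={} | OUT={a@B0, d@B0}
  B1: | IN={a@B0, d@B0} | OUT={a@B1, d@B0, e@B1}
  B2: | IN={a@B0, a@B1, b@B2, d@B0, d@B3, e@B1, e@B2} | OUT={a@B0, a@B1, b@B2, d@B0, d@B3, e@B2}
  B3: | IN={a@B0, a@B1, b@B2, d@B0, d@B3, e@B2} | OUT={a@B0, a@B1, b@B2, d@B3, e@B2}
  B4: | IN={a@B0, a@B1, b@B2, d@B3, e@B2} | OUT={a@B4, b@B2, d@B3, e@B4}

B0 is the boundary node: IN[B0] = {}
Applying B0's transfer function to that IN value gives OUT[B0] (row B0 above).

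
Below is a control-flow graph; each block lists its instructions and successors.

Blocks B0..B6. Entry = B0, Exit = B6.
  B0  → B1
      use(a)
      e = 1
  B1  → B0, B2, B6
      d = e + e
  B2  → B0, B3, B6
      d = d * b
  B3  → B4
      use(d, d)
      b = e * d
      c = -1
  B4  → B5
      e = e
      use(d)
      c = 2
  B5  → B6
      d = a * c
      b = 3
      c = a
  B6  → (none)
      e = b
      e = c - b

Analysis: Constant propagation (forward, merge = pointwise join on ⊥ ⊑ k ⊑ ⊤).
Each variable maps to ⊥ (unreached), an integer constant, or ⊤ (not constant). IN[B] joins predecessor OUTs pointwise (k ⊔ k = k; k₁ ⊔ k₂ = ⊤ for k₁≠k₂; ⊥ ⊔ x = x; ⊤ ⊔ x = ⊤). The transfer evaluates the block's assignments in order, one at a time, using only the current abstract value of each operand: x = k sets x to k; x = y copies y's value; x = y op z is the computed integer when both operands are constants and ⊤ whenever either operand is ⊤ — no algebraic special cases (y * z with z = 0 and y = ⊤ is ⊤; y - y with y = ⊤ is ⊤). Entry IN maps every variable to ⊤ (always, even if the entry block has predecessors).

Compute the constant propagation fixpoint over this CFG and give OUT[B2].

Converged values:
  B0:   IN=(all ⊤)   OUT={e:1; rest ⊤}
  B1:   IN={e:1; rest ⊤}   OUT={d:2, e:1; rest ⊤}
  B2:   IN={d:2, e:1; rest ⊤}   OUT={e:1; rest ⊤}
  B3:   IN={e:1; rest ⊤}   OUT={c:-1, e:1; rest ⊤}
  B4:   IN={c:-1, e:1; rest ⊤}   OUT={c:2, e:1; rest ⊤}
  B5:   IN={c:2, e:1; rest ⊤}   OUT={b:3, e:1; rest ⊤}
  B6:   IN={e:1; rest ⊤}   OUT=(all ⊤)

Merge at B2: IN[B2] = OUT[B1] = {a: ⊤, b: ⊤, c: ⊤, d: 2, e: 1, f: ⊤}
Applying B2's transfer function to that IN value gives OUT[B2] (row B2 above).

Answer: {a: ⊤, b: ⊤, c: ⊤, d: ⊤, e: 1, f: ⊤}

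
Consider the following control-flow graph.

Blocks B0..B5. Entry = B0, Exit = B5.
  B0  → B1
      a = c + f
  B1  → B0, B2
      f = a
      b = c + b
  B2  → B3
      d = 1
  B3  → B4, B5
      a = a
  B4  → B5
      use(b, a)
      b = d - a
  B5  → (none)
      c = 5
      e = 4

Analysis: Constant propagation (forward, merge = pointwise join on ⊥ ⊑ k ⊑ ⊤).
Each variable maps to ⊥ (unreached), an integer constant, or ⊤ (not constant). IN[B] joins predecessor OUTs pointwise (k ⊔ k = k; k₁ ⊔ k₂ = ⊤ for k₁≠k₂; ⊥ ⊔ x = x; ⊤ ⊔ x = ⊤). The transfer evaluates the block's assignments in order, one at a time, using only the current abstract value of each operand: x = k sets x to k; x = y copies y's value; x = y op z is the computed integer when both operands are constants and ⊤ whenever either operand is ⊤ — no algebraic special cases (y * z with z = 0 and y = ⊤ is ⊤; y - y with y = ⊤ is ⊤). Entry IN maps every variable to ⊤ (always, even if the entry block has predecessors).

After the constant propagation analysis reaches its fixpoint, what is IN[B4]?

Per-block solution:
  B0: | IN=(all ⊤) | OUT=(all ⊤)
  B1: | IN=(all ⊤) | OUT=(all ⊤)
  B2: | IN=(all ⊤) | OUT={d:1; rest ⊤}
  B3: | IN={d:1; rest ⊤} | OUT={d:1; rest ⊤}
  B4: | IN={d:1; rest ⊤} | OUT={d:1; rest ⊤}
  B5: | IN={d:1; rest ⊤} | OUT={c:5, d:1, e:4; rest ⊤}

Merge at B4: IN[B4] = OUT[B3] = {a: ⊤, b: ⊤, c: ⊤, d: 1, e: ⊤, f: ⊤}

Answer: {a: ⊤, b: ⊤, c: ⊤, d: 1, e: ⊤, f: ⊤}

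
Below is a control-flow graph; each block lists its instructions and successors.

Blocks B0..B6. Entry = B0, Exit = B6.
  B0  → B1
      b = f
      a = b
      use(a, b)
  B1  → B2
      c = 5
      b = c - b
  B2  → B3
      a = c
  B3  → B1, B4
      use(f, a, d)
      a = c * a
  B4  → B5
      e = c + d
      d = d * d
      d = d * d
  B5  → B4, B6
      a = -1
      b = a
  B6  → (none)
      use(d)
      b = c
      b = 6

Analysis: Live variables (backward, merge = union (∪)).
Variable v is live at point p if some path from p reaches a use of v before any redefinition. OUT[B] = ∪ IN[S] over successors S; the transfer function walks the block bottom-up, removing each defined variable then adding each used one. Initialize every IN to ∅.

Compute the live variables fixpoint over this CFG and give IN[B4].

Answer: {c, d}

Trace:
Per-block solution:
  B0:   IN={d, f}   OUT={b, d, f}
  B1:   IN={b, d, f}   OUT={b, c, d, f}
  B2:   IN={b, c, d, f}   OUT={a, b, c, d, f}
  B3:   IN={a, b, c, d, f}   OUT={b, c, d, f}
  B4:   IN={c, d}   OUT={c, d}
  B5:   IN={c, d}   OUT={c, d}
  B6:   IN={c, d}   OUT={}

Merge at B4: OUT[B4] = IN[B5] = {c, d}
Applying B4's transfer function to that OUT value gives IN[B4] (row B4 above).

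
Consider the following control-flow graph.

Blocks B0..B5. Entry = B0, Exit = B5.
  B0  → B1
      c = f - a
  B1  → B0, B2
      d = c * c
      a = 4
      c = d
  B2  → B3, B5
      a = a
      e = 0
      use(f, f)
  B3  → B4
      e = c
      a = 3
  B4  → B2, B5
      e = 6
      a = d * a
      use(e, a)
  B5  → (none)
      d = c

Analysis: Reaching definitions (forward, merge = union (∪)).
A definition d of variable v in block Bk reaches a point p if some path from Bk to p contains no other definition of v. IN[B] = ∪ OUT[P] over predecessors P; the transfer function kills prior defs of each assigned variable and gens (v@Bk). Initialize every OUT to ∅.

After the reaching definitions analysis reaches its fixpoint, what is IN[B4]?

Per-block solution:
  B0: | IN={a@B1, c@B1, d@B1} | OUT={a@B1, c@B0, d@B1}
  B1: | IN={a@B1, c@B0, d@B1} | OUT={a@B1, c@B1, d@B1}
  B2: | IN={a@B1, a@B4, c@B1, d@B1, e@B4} | OUT={a@B2, c@B1, d@B1, e@B2}
  B3: | IN={a@B2, c@B1, d@B1, e@B2} | OUT={a@B3, c@B1, d@B1, e@B3}
  B4: | IN={a@B3, c@B1, d@B1, e@B3} | OUT={a@B4, c@B1, d@B1, e@B4}
  B5: | IN={a@B2, a@B4, c@B1, d@B1, e@B2, e@B4} | OUT={a@B2, a@B4, c@B1, d@B5, e@B2, e@B4}

Merge at B4: IN[B4] = OUT[B3] = {a@B3, c@B1, d@B1, e@B3}

Answer: {a@B3, c@B1, d@B1, e@B3}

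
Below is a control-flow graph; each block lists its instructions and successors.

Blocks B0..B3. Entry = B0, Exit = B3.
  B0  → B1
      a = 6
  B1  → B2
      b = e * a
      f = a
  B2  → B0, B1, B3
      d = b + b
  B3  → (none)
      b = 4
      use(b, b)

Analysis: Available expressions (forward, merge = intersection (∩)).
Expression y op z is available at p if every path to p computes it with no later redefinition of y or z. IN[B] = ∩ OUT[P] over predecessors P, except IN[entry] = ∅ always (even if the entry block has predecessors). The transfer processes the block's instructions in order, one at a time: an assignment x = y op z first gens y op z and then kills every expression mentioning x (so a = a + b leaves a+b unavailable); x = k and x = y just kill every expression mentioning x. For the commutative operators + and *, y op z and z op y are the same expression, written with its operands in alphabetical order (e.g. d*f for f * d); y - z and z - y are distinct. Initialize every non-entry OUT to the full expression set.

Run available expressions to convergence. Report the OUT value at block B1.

Answer: {a*e}

Trace:
Converged values:
  B0: | IN={} | OUT={}
  B1: | IN={} | OUT={a*e}
  B2: | IN={a*e} | OUT={a*e, b+b}
  B3: | IN={a*e, b+b} | OUT={a*e}

Merge at B1: IN[B1] = OUT[B0] ∩ OUT[B2] = {}
Applying B1's transfer function to that IN value gives OUT[B1] (row B1 above).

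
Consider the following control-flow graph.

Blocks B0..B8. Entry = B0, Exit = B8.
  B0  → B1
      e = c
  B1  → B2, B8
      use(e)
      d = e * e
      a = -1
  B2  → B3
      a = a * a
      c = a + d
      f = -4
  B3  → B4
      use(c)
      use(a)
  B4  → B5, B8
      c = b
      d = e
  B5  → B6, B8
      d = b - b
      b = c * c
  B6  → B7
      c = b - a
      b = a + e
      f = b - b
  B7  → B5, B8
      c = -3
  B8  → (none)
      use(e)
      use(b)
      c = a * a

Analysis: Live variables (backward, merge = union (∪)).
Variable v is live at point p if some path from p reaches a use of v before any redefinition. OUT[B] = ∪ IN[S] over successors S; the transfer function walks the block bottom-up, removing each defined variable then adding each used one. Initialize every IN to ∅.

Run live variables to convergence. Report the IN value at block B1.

Converged values:
  B0:   IN={b, c}   OUT={b, e}
  B1:   IN={b, e}   OUT={a, b, d, e}
  B2:   IN={a, b, d, e}   OUT={a, b, c, e}
  B3:   IN={a, b, c, e}   OUT={a, b, e}
  B4:   IN={a, b, e}   OUT={a, b, c, e}
  B5:   IN={a, b, c, e}   OUT={a, b, e}
  B6:   IN={a, b, e}   OUT={a, b, e}
  B7:   IN={a, b, e}   OUT={a, b, c, e}
  B8:   IN={a, b, e}   OUT={}

Merge at B1: OUT[B1] = IN[B2] ⊔ IN[B8] = {a, b, d, e}
Applying B1's transfer function to that OUT value gives IN[B1] (row B1 above).

Answer: {b, e}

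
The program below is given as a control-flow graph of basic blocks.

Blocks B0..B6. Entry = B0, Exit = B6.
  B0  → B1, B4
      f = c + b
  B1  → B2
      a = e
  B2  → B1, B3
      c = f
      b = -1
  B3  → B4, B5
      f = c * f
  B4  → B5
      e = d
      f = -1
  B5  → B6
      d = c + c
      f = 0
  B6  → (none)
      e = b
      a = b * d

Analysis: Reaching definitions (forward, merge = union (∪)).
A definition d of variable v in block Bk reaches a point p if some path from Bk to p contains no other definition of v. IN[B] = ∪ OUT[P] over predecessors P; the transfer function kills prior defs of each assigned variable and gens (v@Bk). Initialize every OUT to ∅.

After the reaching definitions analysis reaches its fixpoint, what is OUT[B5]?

Answer: {a@B1, b@B2, c@B2, d@B5, e@B4, f@B5}

Derivation:
Converged values:
  B0:  IN={}  OUT={f@B0}
  B1:  IN={a@B1, b@B2, c@B2, f@B0}  OUT={a@B1, b@B2, c@B2, f@B0}
  B2:  IN={a@B1, b@B2, c@B2, f@B0}  OUT={a@B1, b@B2, c@B2, f@B0}
  B3:  IN={a@B1, b@B2, c@B2, f@B0}  OUT={a@B1, b@B2, c@B2, f@B3}
  B4:  IN={a@B1, b@B2, c@B2, f@B0, f@B3}  OUT={a@B1, b@B2, c@B2, e@B4, f@B4}
  B5:  IN={a@B1, b@B2, c@B2, e@B4, f@B3, f@B4}  OUT={a@B1, b@B2, c@B2, d@B5, e@B4, f@B5}
  B6:  IN={a@B1, b@B2, c@B2, d@B5, e@B4, f@B5}  OUT={a@B6, b@B2, c@B2, d@B5, e@B6, f@B5}

Merge at B5: IN[B5] = OUT[B3] ⊔ OUT[B4] = {a@B1, b@B2, c@B2, e@B4, f@B3, f@B4}
Applying B5's transfer function to that IN value gives OUT[B5] (row B5 above).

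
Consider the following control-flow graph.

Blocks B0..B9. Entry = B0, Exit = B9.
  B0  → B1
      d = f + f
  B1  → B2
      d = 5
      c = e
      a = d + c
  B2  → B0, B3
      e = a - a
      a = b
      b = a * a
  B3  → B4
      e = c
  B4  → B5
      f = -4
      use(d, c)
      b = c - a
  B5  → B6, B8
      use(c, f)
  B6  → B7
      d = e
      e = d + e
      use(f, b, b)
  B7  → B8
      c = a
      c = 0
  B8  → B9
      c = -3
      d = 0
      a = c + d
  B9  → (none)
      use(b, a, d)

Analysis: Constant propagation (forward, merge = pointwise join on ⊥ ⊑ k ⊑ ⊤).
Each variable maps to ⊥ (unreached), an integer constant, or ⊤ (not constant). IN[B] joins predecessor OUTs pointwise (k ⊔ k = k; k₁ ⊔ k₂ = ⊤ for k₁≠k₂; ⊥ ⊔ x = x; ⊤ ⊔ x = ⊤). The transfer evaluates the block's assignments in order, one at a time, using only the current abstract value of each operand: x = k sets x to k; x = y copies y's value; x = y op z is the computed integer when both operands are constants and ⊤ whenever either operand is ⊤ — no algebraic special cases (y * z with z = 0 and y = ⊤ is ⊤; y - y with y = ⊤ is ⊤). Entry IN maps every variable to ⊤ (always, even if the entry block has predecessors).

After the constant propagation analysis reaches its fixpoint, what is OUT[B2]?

Answer: {a: ⊤, b: ⊤, c: ⊤, d: 5, e: ⊤, f: ⊤}

Working:
Per-block solution:
  B0:   IN=(all ⊤)   OUT=(all ⊤)
  B1:   IN=(all ⊤)   OUT={d:5; rest ⊤}
  B2:   IN={d:5; rest ⊤}   OUT={d:5; rest ⊤}
  B3:   IN={d:5; rest ⊤}   OUT={d:5; rest ⊤}
  B4:   IN={d:5; rest ⊤}   OUT={d:5, f:-4; rest ⊤}
  B5:   IN={d:5, f:-4; rest ⊤}   OUT={d:5, f:-4; rest ⊤}
  B6:   IN={d:5, f:-4; rest ⊤}   OUT={f:-4; rest ⊤}
  B7:   IN={f:-4; rest ⊤}   OUT={c:0, f:-4; rest ⊤}
  B8:   IN={f:-4; rest ⊤}   OUT={a:-3, c:-3, d:0, f:-4; rest ⊤}
  B9:   IN={a:-3, c:-3, d:0, f:-4; rest ⊤}   OUT={a:-3, c:-3, d:0, f:-4; rest ⊤}

Merge at B2: IN[B2] = OUT[B1] = {a: ⊤, b: ⊤, c: ⊤, d: 5, e: ⊤, f: ⊤}
Applying B2's transfer function to that IN value gives OUT[B2] (row B2 above).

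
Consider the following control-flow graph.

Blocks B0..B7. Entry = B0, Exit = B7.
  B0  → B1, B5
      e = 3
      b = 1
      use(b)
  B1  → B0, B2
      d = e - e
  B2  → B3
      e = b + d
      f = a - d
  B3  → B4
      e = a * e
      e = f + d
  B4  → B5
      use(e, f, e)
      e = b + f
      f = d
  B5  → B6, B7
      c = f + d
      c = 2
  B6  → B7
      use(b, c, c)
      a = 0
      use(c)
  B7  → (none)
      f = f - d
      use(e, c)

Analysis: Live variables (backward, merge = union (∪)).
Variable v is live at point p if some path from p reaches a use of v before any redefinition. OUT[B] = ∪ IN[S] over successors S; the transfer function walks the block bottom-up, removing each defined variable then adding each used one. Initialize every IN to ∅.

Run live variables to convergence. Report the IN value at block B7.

Fixpoint table:
  B0: | IN={a, d, f} | OUT={a, b, d, e, f}
  B1: | IN={a, b, e, f} | OUT={a, b, d, f}
  B2: | IN={a, b, d} | OUT={a, b, d, e, f}
  B3: | IN={a, b, d, e, f} | OUT={b, d, e, f}
  B4: | IN={b, d, e, f} | OUT={b, d, e, f}
  B5: | IN={b, d, e, f} | OUT={b, c, d, e, f}
  B6: | IN={b, c, d, e, f} | OUT={c, d, e, f}
  B7: | IN={c, d, e, f} | OUT={}

B7 is the boundary node: OUT[B7] = {}
Applying B7's transfer function to that OUT value gives IN[B7] (row B7 above).

Answer: {c, d, e, f}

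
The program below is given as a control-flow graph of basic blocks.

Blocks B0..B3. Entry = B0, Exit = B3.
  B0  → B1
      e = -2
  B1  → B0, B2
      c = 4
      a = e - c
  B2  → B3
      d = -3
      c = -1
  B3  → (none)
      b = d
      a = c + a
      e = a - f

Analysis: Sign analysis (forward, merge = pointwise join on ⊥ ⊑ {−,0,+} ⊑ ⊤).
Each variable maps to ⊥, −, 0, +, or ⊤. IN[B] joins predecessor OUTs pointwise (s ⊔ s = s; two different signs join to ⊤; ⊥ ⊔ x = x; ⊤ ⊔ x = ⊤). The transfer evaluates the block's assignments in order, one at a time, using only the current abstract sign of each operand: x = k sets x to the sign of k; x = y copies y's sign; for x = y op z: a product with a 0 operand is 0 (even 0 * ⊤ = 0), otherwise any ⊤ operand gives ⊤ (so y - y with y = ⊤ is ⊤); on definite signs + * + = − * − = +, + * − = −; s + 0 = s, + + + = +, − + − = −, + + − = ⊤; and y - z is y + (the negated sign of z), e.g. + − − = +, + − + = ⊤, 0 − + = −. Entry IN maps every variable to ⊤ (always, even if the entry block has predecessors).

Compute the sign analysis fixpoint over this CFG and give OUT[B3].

Answer: {a: -, b: -, c: -, d: -, e: ⊤, f: ⊤}

Derivation:
Converged values:
  B0:   IN=(all ⊤)   OUT={e:-; rest ⊤}
  B1:   IN={e:-; rest ⊤}   OUT={a:-, c:+, e:-; rest ⊤}
  B2:   IN={a:-, c:+, e:-; rest ⊤}   OUT={a:-, c:-, d:-, e:-; rest ⊤}
  B3:   IN={a:-, c:-, d:-, e:-; rest ⊤}   OUT={a:-, b:-, c:-, d:-; rest ⊤}

Merge at B3: IN[B3] = OUT[B2] = {a: -, b: ⊤, c: -, d: -, e: -, f: ⊤}
Applying B3's transfer function to that IN value gives OUT[B3] (row B3 above).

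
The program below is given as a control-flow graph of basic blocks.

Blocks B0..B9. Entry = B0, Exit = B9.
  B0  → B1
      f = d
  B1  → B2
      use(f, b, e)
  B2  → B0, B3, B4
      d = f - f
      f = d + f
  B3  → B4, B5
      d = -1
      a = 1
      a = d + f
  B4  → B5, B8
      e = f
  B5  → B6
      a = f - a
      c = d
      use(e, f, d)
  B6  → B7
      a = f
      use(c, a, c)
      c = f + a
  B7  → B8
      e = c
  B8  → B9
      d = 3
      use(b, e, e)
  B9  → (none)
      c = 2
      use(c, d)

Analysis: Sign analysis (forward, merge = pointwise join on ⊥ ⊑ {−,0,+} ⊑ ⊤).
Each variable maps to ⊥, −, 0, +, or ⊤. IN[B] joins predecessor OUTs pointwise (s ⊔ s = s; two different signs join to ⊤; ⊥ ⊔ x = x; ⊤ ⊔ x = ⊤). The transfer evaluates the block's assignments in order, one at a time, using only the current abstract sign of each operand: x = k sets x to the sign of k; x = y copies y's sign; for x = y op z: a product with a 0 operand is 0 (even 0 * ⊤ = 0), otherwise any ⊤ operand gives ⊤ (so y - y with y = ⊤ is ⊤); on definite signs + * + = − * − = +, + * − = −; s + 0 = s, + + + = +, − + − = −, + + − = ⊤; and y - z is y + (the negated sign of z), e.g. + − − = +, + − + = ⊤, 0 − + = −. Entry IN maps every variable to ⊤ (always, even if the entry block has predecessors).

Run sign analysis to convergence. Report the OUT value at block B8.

Converged values:
  B0:  IN=(all ⊤)  OUT=(all ⊤)
  B1:  IN=(all ⊤)  OUT=(all ⊤)
  B2:  IN=(all ⊤)  OUT=(all ⊤)
  B3:  IN=(all ⊤)  OUT={d:-; rest ⊤}
  B4:  IN=(all ⊤)  OUT=(all ⊤)
  B5:  IN=(all ⊤)  OUT=(all ⊤)
  B6:  IN=(all ⊤)  OUT=(all ⊤)
  B7:  IN=(all ⊤)  OUT=(all ⊤)
  B8:  IN=(all ⊤)  OUT={d:+; rest ⊤}
  B9:  IN={d:+; rest ⊤}  OUT={c:+, d:+; rest ⊤}

Merge at B8: IN[B8] = OUT[B4] ⊔ OUT[B7] = {a: ⊤, b: ⊤, c: ⊤, d: ⊤, e: ⊤, f: ⊤}
Applying B8's transfer function to that IN value gives OUT[B8] (row B8 above).

Answer: {a: ⊤, b: ⊤, c: ⊤, d: +, e: ⊤, f: ⊤}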